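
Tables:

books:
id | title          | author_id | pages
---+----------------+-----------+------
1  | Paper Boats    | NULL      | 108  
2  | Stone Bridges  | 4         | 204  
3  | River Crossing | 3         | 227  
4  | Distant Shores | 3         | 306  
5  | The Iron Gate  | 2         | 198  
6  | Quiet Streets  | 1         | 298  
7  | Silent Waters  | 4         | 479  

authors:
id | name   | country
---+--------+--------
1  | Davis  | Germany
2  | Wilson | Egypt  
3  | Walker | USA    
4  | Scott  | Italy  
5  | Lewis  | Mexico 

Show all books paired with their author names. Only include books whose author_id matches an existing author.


INNER JOIN keeps only books rows whose author_id matches an id in authors. Walk through each book:
  - book 1 (Paper Boats): author_id=NULL, no match -> dropped
  - book 2 (Stone Bridges): author_id=4 -> matches Scott
  - book 3 (River Crossing): author_id=3 -> matches Walker
  - book 4 (Distant Shores): author_id=3 -> matches Walker
  - book 5 (The Iron Gate): author_id=2 -> matches Wilson
  - book 6 (Quiet Streets): author_id=1 -> matches Davis
  - book 7 (Silent Waters): author_id=4 -> matches Scott
So 1 of 7 rows is dropped.

SQL:
SELECT a.title, b.name AS author
FROM books a
INNER JOIN authors b ON a.author_id = b.id

Result:
title          | author
---------------+-------
Stone Bridges  | Scott 
River Crossing | Walker
Distant Shores | Walker
The Iron Gate  | Wilson
Quiet Streets  | Davis 
Silent Waters  | Scott 


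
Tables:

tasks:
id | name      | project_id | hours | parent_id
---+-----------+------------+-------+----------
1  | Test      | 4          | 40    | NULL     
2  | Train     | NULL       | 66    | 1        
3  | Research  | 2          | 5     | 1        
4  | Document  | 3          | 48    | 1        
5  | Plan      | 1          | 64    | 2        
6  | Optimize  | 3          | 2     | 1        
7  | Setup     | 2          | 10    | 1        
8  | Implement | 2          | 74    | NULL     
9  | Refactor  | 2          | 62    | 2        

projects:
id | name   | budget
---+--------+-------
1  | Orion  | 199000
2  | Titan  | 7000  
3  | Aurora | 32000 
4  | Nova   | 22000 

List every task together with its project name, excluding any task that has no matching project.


INNER JOIN keeps only tasks rows whose project_id matches an id in projects. Walk through each task:
  - task 1 (Test): project_id=4 -> matches Nova
  - task 2 (Train): project_id=NULL, no match -> dropped
  - task 3 (Research): project_id=2 -> matches Titan
  - task 4 (Document): project_id=3 -> matches Aurora
  - task 5 (Plan): project_id=1 -> matches Orion
  - task 6 (Optimize): project_id=3 -> matches Aurora
  - task 7 (Setup): project_id=2 -> matches Titan
  - task 8 (Implement): project_id=2 -> matches Titan
  - task 9 (Refactor): project_id=2 -> matches Titan
So 1 of 9 rows is dropped.

SQL:
SELECT a.name, b.name AS project
FROM tasks a
INNER JOIN projects b ON a.project_id = b.id

Result:
name      | project
----------+--------
Test      | Nova   
Research  | Titan  
Document  | Aurora 
Plan      | Orion  
Optimize  | Aurora 
Setup     | Titan  
Implement | Titan  
Refactor  | Titan  


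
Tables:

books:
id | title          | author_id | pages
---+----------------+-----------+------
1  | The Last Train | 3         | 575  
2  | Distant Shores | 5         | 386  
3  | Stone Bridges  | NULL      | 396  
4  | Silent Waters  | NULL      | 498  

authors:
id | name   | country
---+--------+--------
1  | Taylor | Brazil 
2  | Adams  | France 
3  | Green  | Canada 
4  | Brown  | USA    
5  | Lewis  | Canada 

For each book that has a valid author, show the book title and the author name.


INNER JOIN keeps only books rows whose author_id matches an id in authors. Walk through each book:
  - book 1 (The Last Train): author_id=3 -> matches Green
  - book 2 (Distant Shores): author_id=5 -> matches Lewis
  - book 3 (Stone Bridges): author_id=NULL, no match -> dropped
  - book 4 (Silent Waters): author_id=NULL, no match -> dropped
So 2 of 4 rows are dropped.

SQL:
SELECT a.title, b.name AS author
FROM books a
INNER JOIN authors b ON a.author_id = b.id

Result:
title          | author
---------------+-------
The Last Train | Green 
Distant Shores | Lewis 


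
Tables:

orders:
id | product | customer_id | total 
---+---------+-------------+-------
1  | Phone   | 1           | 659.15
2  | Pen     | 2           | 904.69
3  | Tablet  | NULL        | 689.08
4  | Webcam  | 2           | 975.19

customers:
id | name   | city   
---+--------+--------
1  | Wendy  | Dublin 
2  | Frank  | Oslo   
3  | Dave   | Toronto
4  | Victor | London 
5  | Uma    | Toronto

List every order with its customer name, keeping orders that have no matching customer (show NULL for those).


LEFT JOIN keeps every row from orders (the left table); where customer_id has no match in customers, the customer columns become NULL. Walk through each order:
  - order 1 (Phone): customer_id=1 -> matches Wendy
  - order 2 (Pen): customer_id=2 -> matches Frank
  - order 3 (Tablet): customer_id=NULL, no match -> kept with NULL
  - order 4 (Webcam): customer_id=2 -> matches Frank
All 4 rows appear; 1 has NULL customer.

SQL:
SELECT a.product, b.name AS customer
FROM orders a
LEFT JOIN customers b ON a.customer_id = b.id

Result:
product | customer
--------+---------
Phone   | Wendy   
Pen     | Frank   
Tablet  | NULL    
Webcam  | Frank   


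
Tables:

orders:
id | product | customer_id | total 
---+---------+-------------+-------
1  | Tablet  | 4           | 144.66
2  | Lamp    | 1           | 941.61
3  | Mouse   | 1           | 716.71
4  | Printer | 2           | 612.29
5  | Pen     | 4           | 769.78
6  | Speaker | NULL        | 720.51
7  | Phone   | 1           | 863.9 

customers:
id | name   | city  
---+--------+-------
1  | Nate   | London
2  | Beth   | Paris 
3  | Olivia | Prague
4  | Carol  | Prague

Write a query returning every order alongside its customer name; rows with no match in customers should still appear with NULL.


LEFT JOIN keeps every row from orders (the left table); where customer_id has no match in customers, the customer columns become NULL. Walk through each order:
  - order 1 (Tablet): customer_id=4 -> matches Carol
  - order 2 (Lamp): customer_id=1 -> matches Nate
  - order 3 (Mouse): customer_id=1 -> matches Nate
  - order 4 (Printer): customer_id=2 -> matches Beth
  - order 5 (Pen): customer_id=4 -> matches Carol
  - order 6 (Speaker): customer_id=NULL, no match -> kept with NULL
  - order 7 (Phone): customer_id=1 -> matches Nate
All 7 rows appear; 1 has NULL customer.

SQL:
SELECT a.product, b.name AS customer
FROM orders a
LEFT JOIN customers b ON a.customer_id = b.id

Result:
product | customer
--------+---------
Tablet  | Carol   
Lamp    | Nate    
Mouse   | Nate    
Printer | Beth    
Pen     | Carol   
Speaker | NULL    
Phone   | Nate    


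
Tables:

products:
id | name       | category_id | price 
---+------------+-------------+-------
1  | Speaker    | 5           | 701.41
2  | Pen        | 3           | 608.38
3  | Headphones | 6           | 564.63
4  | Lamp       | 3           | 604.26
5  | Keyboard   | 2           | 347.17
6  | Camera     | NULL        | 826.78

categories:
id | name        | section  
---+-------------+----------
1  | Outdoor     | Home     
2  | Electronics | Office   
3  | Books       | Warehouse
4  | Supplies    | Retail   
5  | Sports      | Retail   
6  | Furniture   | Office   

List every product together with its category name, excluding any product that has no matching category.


INNER JOIN keeps only products rows whose category_id matches an id in categories. Walk through each product:
  - product 1 (Speaker): category_id=5 -> matches Sports
  - product 2 (Pen): category_id=3 -> matches Books
  - product 3 (Headphones): category_id=6 -> matches Furniture
  - product 4 (Lamp): category_id=3 -> matches Books
  - product 5 (Keyboard): category_id=2 -> matches Electronics
  - product 6 (Camera): category_id=NULL, no match -> dropped
So 1 of 6 rows is dropped.

SQL:
SELECT a.name, b.name AS category
FROM products a
INNER JOIN categories b ON a.category_id = b.id

Result:
name       | category   
-----------+------------
Speaker    | Sports     
Pen        | Books      
Headphones | Furniture  
Lamp       | Books      
Keyboard   | Electronics


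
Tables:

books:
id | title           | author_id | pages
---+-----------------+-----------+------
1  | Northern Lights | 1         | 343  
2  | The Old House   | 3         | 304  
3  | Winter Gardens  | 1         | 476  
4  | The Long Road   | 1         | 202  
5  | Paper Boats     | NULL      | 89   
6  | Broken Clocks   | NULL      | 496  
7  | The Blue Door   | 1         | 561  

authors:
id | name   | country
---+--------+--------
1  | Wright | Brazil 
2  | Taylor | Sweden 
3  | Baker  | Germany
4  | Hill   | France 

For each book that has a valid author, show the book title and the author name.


INNER JOIN keeps only books rows whose author_id matches an id in authors. Walk through each book:
  - book 1 (Northern Lights): author_id=1 -> matches Wright
  - book 2 (The Old House): author_id=3 -> matches Baker
  - book 3 (Winter Gardens): author_id=1 -> matches Wright
  - book 4 (The Long Road): author_id=1 -> matches Wright
  - book 5 (Paper Boats): author_id=NULL, no match -> dropped
  - book 6 (Broken Clocks): author_id=NULL, no match -> dropped
  - book 7 (The Blue Door): author_id=1 -> matches Wright
So 2 of 7 rows are dropped.

SQL:
SELECT a.title, b.name AS author
FROM books a
INNER JOIN authors b ON a.author_id = b.id

Result:
title           | author
----------------+-------
Northern Lights | Wright
The Old House   | Baker 
Winter Gardens  | Wright
The Long Road   | Wright
The Blue Door   | Wright


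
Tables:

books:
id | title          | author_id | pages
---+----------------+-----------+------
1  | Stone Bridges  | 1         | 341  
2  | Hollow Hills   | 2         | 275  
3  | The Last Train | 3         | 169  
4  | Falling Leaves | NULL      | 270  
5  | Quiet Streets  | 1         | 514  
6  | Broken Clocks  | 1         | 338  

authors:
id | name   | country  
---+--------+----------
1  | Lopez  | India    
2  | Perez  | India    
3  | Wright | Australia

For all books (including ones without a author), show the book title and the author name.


LEFT JOIN keeps every row from books (the left table); where author_id has no match in authors, the author columns become NULL. Walk through each book:
  - book 1 (Stone Bridges): author_id=1 -> matches Lopez
  - book 2 (Hollow Hills): author_id=2 -> matches Perez
  - book 3 (The Last Train): author_id=3 -> matches Wright
  - book 4 (Falling Leaves): author_id=NULL, no match -> kept with NULL
  - book 5 (Quiet Streets): author_id=1 -> matches Lopez
  - book 6 (Broken Clocks): author_id=1 -> matches Lopez
All 6 rows appear; 1 has NULL author.

SQL:
SELECT a.title, b.name AS author
FROM books a
LEFT JOIN authors b ON a.author_id = b.id

Result:
title          | author
---------------+-------
Stone Bridges  | Lopez 
Hollow Hills   | Perez 
The Last Train | Wright
Falling Leaves | NULL  
Quiet Streets  | Lopez 
Broken Clocks  | Lopez 


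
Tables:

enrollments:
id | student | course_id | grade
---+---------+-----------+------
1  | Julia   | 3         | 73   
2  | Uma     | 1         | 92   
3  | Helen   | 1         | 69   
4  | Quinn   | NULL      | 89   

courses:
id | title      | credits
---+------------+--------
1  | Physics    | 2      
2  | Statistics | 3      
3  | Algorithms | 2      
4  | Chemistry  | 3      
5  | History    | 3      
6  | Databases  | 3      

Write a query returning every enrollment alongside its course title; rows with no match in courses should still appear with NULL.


LEFT JOIN keeps every row from enrollments (the left table); where course_id has no match in courses, the course columns become NULL. Walk through each enrollment:
  - enrollment 1 (Julia): course_id=3 -> matches Algorithms
  - enrollment 2 (Uma): course_id=1 -> matches Physics
  - enrollment 3 (Helen): course_id=1 -> matches Physics
  - enrollment 4 (Quinn): course_id=NULL, no match -> kept with NULL
All 4 rows appear; 1 has NULL course.

SQL:
SELECT a.student, b.title AS course
FROM enrollments a
LEFT JOIN courses b ON a.course_id = b.id

Result:
student | course    
--------+-----------
Julia   | Algorithms
Uma     | Physics   
Helen   | Physics   
Quinn   | NULL      


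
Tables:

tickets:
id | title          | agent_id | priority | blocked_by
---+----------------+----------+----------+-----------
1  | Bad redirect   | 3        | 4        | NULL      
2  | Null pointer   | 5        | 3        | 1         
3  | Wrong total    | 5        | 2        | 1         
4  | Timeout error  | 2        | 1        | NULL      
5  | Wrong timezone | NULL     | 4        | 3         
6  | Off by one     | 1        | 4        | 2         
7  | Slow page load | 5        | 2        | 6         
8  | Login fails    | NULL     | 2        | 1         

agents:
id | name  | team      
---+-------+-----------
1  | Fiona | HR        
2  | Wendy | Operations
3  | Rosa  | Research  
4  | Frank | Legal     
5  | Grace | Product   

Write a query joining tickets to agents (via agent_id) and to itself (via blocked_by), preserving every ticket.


Two LEFT JOINs from the same base table tickets: one to agents via agent_id, one to tickets itself via blocked_by. Both are LEFT so every ticket is preserved.
Match against agents:
  - ticket 1 (Bad redirect): agent_id=3 -> matches Rosa
  - ticket 2 (Null pointer): agent_id=5 -> matches Grace
  - ticket 3 (Wrong total): agent_id=5 -> matches Grace
  - ticket 4 (Timeout error): agent_id=2 -> matches Wendy
  - ticket 5 (Wrong timezone): agent_id=NULL, no match -> kept with NULL
  - ticket 6 (Off by one): agent_id=1 -> matches Fiona
  - ticket 7 (Slow page load): agent_id=5 -> matches Grace
  - ticket 8 (Login fails): agent_id=NULL, no match -> kept with NULL
Match against tickets (self):
  - ticket 1 (Bad redirect): blocked_by=NULL -> NULL
  - ticket 2 (Null pointer): blocked_by=1 -> Bad redirect
  - ticket 3 (Wrong total): blocked_by=1 -> Bad redirect
  - ticket 4 (Timeout error): blocked_by=NULL -> NULL
  - ticket 5 (Wrong timezone): blocked_by=3 -> Wrong total
  - ticket 6 (Off by one): blocked_by=2 -> Null pointer
  - ticket 7 (Slow page load): blocked_by=6 -> Off by one
  - ticket 8 (Login fails): blocked_by=1 -> Bad redirect

SQL:
SELECT a.title, b.name AS agent, c.title AS blocked_by
FROM tickets a
LEFT JOIN agents b ON a.agent_id = b.id
LEFT JOIN tickets c ON a.blocked_by = c.id

Result:
title          | agent | blocked_by  
---------------+-------+-------------
Bad redirect   | Rosa  | NULL        
Null pointer   | Grace | Bad redirect
Wrong total    | Grace | Bad redirect
Timeout error  | Wendy | NULL        
Wrong timezone | NULL  | Wrong total 
Off by one     | Fiona | Null pointer
Slow page load | Grace | Off by one  
Login fails    | NULL  | Bad redirect


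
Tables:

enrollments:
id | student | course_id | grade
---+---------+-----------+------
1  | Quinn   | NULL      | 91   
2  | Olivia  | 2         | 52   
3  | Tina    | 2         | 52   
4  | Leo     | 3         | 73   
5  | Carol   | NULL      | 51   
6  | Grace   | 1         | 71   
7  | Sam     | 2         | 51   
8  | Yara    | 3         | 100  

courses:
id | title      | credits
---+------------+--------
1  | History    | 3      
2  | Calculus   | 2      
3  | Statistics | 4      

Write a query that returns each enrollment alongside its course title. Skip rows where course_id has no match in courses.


INNER JOIN keeps only enrollments rows whose course_id matches an id in courses. Walk through each enrollment:
  - enrollment 1 (Quinn): course_id=NULL, no match -> dropped
  - enrollment 2 (Olivia): course_id=2 -> matches Calculus
  - enrollment 3 (Tina): course_id=2 -> matches Calculus
  - enrollment 4 (Leo): course_id=3 -> matches Statistics
  - enrollment 5 (Carol): course_id=NULL, no match -> dropped
  - enrollment 6 (Grace): course_id=1 -> matches History
  - enrollment 7 (Sam): course_id=2 -> matches Calculus
  - enrollment 8 (Yara): course_id=3 -> matches Statistics
So 2 of 8 rows are dropped.

SQL:
SELECT a.student, b.title AS course
FROM enrollments a
INNER JOIN courses b ON a.course_id = b.id

Result:
student | course    
--------+-----------
Olivia  | Calculus  
Tina    | Calculus  
Leo     | Statistics
Grace   | History   
Sam     | Calculus  
Yara    | Statistics


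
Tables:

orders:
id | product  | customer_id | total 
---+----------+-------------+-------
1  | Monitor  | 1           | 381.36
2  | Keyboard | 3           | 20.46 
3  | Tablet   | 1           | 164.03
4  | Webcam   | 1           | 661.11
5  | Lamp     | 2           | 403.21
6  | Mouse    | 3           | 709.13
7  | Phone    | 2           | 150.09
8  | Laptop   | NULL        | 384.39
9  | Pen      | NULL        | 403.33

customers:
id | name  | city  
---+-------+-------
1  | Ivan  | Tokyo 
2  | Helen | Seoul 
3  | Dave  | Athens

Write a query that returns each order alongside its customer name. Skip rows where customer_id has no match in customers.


INNER JOIN keeps only orders rows whose customer_id matches an id in customers. Walk through each order:
  - order 1 (Monitor): customer_id=1 -> matches Ivan
  - order 2 (Keyboard): customer_id=3 -> matches Dave
  - order 3 (Tablet): customer_id=1 -> matches Ivan
  - order 4 (Webcam): customer_id=1 -> matches Ivan
  - order 5 (Lamp): customer_id=2 -> matches Helen
  - order 6 (Mouse): customer_id=3 -> matches Dave
  - order 7 (Phone): customer_id=2 -> matches Helen
  - order 8 (Laptop): customer_id=NULL, no match -> dropped
  - order 9 (Pen): customer_id=NULL, no match -> dropped
So 2 of 9 rows are dropped.

SQL:
SELECT a.product, b.name AS customer
FROM orders a
INNER JOIN customers b ON a.customer_id = b.id

Result:
product  | customer
---------+---------
Monitor  | Ivan    
Keyboard | Dave    
Tablet   | Ivan    
Webcam   | Ivan    
Lamp     | Helen   
Mouse    | Dave    
Phone    | Helen   


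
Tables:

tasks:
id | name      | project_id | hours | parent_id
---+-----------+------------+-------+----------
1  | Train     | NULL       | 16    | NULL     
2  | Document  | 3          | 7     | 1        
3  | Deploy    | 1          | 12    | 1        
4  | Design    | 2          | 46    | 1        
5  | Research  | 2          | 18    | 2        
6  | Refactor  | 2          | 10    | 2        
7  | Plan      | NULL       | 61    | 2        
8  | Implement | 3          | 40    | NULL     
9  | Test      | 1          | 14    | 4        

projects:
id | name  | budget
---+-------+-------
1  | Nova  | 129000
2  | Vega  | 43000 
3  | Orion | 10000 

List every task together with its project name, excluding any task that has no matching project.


INNER JOIN keeps only tasks rows whose project_id matches an id in projects. Walk through each task:
  - task 1 (Train): project_id=NULL, no match -> dropped
  - task 2 (Document): project_id=3 -> matches Orion
  - task 3 (Deploy): project_id=1 -> matches Nova
  - task 4 (Design): project_id=2 -> matches Vega
  - task 5 (Research): project_id=2 -> matches Vega
  - task 6 (Refactor): project_id=2 -> matches Vega
  - task 7 (Plan): project_id=NULL, no match -> dropped
  - task 8 (Implement): project_id=3 -> matches Orion
  - task 9 (Test): project_id=1 -> matches Nova
So 2 of 9 rows are dropped.

SQL:
SELECT a.name, b.name AS project
FROM tasks a
INNER JOIN projects b ON a.project_id = b.id

Result:
name      | project
----------+--------
Document  | Orion  
Deploy    | Nova   
Design    | Vega   
Research  | Vega   
Refactor  | Vega   
Implement | Orion  
Test      | Nova   


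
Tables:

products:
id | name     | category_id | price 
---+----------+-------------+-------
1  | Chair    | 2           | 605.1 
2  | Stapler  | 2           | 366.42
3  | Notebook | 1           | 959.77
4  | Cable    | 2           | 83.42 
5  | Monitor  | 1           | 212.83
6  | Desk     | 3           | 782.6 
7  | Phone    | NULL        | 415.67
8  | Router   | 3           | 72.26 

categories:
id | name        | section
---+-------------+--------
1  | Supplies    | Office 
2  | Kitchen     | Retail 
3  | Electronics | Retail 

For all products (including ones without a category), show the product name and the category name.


LEFT JOIN keeps every row from products (the left table); where category_id has no match in categories, the category columns become NULL. Walk through each product:
  - product 1 (Chair): category_id=2 -> matches Kitchen
  - product 2 (Stapler): category_id=2 -> matches Kitchen
  - product 3 (Notebook): category_id=1 -> matches Supplies
  - product 4 (Cable): category_id=2 -> matches Kitchen
  - product 5 (Monitor): category_id=1 -> matches Supplies
  - product 6 (Desk): category_id=3 -> matches Electronics
  - product 7 (Phone): category_id=NULL, no match -> kept with NULL
  - product 8 (Router): category_id=3 -> matches Electronics
All 8 rows appear; 1 has NULL category.

SQL:
SELECT a.name, b.name AS category
FROM products a
LEFT JOIN categories b ON a.category_id = b.id

Result:
name     | category   
---------+------------
Chair    | Kitchen    
Stapler  | Kitchen    
Notebook | Supplies   
Cable    | Kitchen    
Monitor  | Supplies   
Desk     | Electronics
Phone    | NULL       
Router   | Electronics


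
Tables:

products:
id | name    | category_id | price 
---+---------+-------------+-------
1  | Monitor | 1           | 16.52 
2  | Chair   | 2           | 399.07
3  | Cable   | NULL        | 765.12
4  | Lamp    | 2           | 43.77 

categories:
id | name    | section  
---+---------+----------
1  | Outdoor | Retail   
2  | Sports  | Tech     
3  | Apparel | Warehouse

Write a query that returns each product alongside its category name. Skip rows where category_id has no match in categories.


INNER JOIN keeps only products rows whose category_id matches an id in categories. Walk through each product:
  - product 1 (Monitor): category_id=1 -> matches Outdoor
  - product 2 (Chair): category_id=2 -> matches Sports
  - product 3 (Cable): category_id=NULL, no match -> dropped
  - product 4 (Lamp): category_id=2 -> matches Sports
So 1 of 4 rows is dropped.

SQL:
SELECT a.name, b.name AS category
FROM products a
INNER JOIN categories b ON a.category_id = b.id

Result:
name    | category
--------+---------
Monitor | Outdoor 
Chair   | Sports  
Lamp    | Sports  


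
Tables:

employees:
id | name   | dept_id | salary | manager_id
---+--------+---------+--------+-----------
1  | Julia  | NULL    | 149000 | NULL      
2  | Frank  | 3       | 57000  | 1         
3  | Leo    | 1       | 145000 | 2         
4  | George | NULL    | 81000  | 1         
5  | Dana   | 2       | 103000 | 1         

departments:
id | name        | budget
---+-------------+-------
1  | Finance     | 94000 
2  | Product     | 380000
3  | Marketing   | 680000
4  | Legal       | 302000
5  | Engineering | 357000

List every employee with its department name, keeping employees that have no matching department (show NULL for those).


LEFT JOIN keeps every row from employees (the left table); where dept_id has no match in departments, the department columns become NULL. Walk through each employee:
  - employee 1 (Julia): dept_id=NULL, no match -> kept with NULL
  - employee 2 (Frank): dept_id=3 -> matches Marketing
  - employee 3 (Leo): dept_id=1 -> matches Finance
  - employee 4 (George): dept_id=NULL, no match -> kept with NULL
  - employee 5 (Dana): dept_id=2 -> matches Product
All 5 rows appear; 2 have NULL department.

SQL:
SELECT a.name, b.name AS department
FROM employees a
LEFT JOIN departments b ON a.dept_id = b.id

Result:
name   | department
-------+-----------
Julia  | NULL      
Frank  | Marketing 
Leo    | Finance   
George | NULL      
Dana   | Product   


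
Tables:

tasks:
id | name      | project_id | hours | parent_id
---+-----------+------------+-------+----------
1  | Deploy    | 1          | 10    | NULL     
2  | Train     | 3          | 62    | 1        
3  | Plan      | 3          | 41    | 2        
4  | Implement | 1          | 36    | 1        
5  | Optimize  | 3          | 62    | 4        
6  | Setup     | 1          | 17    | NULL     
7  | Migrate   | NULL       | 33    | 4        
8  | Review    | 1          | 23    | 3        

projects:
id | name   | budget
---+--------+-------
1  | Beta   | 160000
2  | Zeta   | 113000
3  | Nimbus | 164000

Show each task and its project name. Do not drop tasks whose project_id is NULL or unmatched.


LEFT JOIN keeps every row from tasks (the left table); where project_id has no match in projects, the project columns become NULL. Walk through each task:
  - task 1 (Deploy): project_id=1 -> matches Beta
  - task 2 (Train): project_id=3 -> matches Nimbus
  - task 3 (Plan): project_id=3 -> matches Nimbus
  - task 4 (Implement): project_id=1 -> matches Beta
  - task 5 (Optimize): project_id=3 -> matches Nimbus
  - task 6 (Setup): project_id=1 -> matches Beta
  - task 7 (Migrate): project_id=NULL, no match -> kept with NULL
  - task 8 (Review): project_id=1 -> matches Beta
All 8 rows appear; 1 has NULL project.

SQL:
SELECT a.name, b.name AS project
FROM tasks a
LEFT JOIN projects b ON a.project_id = b.id

Result:
name      | project
----------+--------
Deploy    | Beta   
Train     | Nimbus 
Plan      | Nimbus 
Implement | Beta   
Optimize  | Nimbus 
Setup     | Beta   
Migrate   | NULL   
Review    | Beta   


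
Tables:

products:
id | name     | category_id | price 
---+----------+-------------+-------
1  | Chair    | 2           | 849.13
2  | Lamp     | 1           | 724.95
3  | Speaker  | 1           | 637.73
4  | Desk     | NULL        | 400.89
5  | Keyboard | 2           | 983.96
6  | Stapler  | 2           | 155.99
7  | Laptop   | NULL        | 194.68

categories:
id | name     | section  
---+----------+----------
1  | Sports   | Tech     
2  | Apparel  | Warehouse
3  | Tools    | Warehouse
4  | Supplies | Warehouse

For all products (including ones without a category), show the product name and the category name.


LEFT JOIN keeps every row from products (the left table); where category_id has no match in categories, the category columns become NULL. Walk through each product:
  - product 1 (Chair): category_id=2 -> matches Apparel
  - product 2 (Lamp): category_id=1 -> matches Sports
  - product 3 (Speaker): category_id=1 -> matches Sports
  - product 4 (Desk): category_id=NULL, no match -> kept with NULL
  - product 5 (Keyboard): category_id=2 -> matches Apparel
  - product 6 (Stapler): category_id=2 -> matches Apparel
  - product 7 (Laptop): category_id=NULL, no match -> kept with NULL
All 7 rows appear; 2 have NULL category.

SQL:
SELECT a.name, b.name AS category
FROM products a
LEFT JOIN categories b ON a.category_id = b.id

Result:
name     | category
---------+---------
Chair    | Apparel 
Lamp     | Sports  
Speaker  | Sports  
Desk     | NULL    
Keyboard | Apparel 
Stapler  | Apparel 
Laptop   | NULL    


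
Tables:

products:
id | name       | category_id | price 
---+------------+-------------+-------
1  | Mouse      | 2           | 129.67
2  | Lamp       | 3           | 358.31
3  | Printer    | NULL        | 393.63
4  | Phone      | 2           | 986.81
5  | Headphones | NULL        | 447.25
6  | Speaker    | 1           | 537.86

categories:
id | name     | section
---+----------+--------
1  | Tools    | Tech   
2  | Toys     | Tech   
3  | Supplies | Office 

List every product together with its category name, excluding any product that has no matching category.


INNER JOIN keeps only products rows whose category_id matches an id in categories. Walk through each product:
  - product 1 (Mouse): category_id=2 -> matches Toys
  - product 2 (Lamp): category_id=3 -> matches Supplies
  - product 3 (Printer): category_id=NULL, no match -> dropped
  - product 4 (Phone): category_id=2 -> matches Toys
  - product 5 (Headphones): category_id=NULL, no match -> dropped
  - product 6 (Speaker): category_id=1 -> matches Tools
So 2 of 6 rows are dropped.

SQL:
SELECT a.name, b.name AS category
FROM products a
INNER JOIN categories b ON a.category_id = b.id

Result:
name    | category
--------+---------
Mouse   | Toys    
Lamp    | Supplies
Phone   | Toys    
Speaker | Tools   


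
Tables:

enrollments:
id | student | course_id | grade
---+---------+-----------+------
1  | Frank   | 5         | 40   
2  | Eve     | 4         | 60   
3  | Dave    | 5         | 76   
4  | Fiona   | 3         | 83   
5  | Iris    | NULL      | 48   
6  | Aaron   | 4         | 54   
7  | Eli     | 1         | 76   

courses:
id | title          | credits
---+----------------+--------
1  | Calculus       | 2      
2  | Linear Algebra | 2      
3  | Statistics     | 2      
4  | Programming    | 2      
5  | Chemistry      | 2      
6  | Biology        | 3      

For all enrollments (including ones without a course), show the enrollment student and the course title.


LEFT JOIN keeps every row from enrollments (the left table); where course_id has no match in courses, the course columns become NULL. Walk through each enrollment:
  - enrollment 1 (Frank): course_id=5 -> matches Chemistry
  - enrollment 2 (Eve): course_id=4 -> matches Programming
  - enrollment 3 (Dave): course_id=5 -> matches Chemistry
  - enrollment 4 (Fiona): course_id=3 -> matches Statistics
  - enrollment 5 (Iris): course_id=NULL, no match -> kept with NULL
  - enrollment 6 (Aaron): course_id=4 -> matches Programming
  - enrollment 7 (Eli): course_id=1 -> matches Calculus
All 7 rows appear; 1 has NULL course.

SQL:
SELECT a.student, b.title AS course
FROM enrollments a
LEFT JOIN courses b ON a.course_id = b.id

Result:
student | course     
--------+------------
Frank   | Chemistry  
Eve     | Programming
Dave    | Chemistry  
Fiona   | Statistics 
Iris    | NULL       
Aaron   | Programming
Eli     | Calculus   


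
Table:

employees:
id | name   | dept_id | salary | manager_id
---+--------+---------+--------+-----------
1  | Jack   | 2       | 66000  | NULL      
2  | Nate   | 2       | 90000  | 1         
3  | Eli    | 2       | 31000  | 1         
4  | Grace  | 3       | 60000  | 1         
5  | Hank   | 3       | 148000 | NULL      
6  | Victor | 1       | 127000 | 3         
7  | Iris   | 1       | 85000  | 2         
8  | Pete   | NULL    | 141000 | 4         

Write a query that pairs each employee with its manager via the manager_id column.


This is a self-join: employees is joined to a second copy of itself, matching each row's manager_id to another row's id. Use LEFT JOIN so rows with manager_id=NULL are kept.
  - employee 1 (Jack): manager_id=NULL -> NULL
  - employee 2 (Nate): manager_id=1 -> Jack
  - employee 3 (Eli): manager_id=1 -> Jack
  - employee 4 (Grace): manager_id=1 -> Jack
  - employee 5 (Hank): manager_id=NULL -> NULL
  - employee 6 (Victor): manager_id=3 -> Eli
  - employee 7 (Iris): manager_id=2 -> Nate
  - employee 8 (Pete): manager_id=4 -> Grace

SQL:
SELECT a.name AS item, b.name AS manager
FROM employees a
LEFT JOIN employees b ON a.manager_id = b.id

Result:
item   | manager
-------+--------
Jack   | NULL   
Nate   | Jack   
Eli    | Jack   
Grace  | Jack   
Hank   | NULL   
Victor | Eli    
Iris   | Nate   
Pete   | Grace  


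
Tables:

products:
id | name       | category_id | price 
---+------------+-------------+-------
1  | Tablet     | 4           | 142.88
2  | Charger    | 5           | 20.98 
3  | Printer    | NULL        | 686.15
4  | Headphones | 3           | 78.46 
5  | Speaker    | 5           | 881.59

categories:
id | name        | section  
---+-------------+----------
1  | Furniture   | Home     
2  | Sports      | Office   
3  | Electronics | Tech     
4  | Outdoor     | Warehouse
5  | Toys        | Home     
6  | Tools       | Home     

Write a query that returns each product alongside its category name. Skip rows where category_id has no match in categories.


INNER JOIN keeps only products rows whose category_id matches an id in categories. Walk through each product:
  - product 1 (Tablet): category_id=4 -> matches Outdoor
  - product 2 (Charger): category_id=5 -> matches Toys
  - product 3 (Printer): category_id=NULL, no match -> dropped
  - product 4 (Headphones): category_id=3 -> matches Electronics
  - product 5 (Speaker): category_id=5 -> matches Toys
So 1 of 5 rows is dropped.

SQL:
SELECT a.name, b.name AS category
FROM products a
INNER JOIN categories b ON a.category_id = b.id

Result:
name       | category   
-----------+------------
Tablet     | Outdoor    
Charger    | Toys       
Headphones | Electronics
Speaker    | Toys       


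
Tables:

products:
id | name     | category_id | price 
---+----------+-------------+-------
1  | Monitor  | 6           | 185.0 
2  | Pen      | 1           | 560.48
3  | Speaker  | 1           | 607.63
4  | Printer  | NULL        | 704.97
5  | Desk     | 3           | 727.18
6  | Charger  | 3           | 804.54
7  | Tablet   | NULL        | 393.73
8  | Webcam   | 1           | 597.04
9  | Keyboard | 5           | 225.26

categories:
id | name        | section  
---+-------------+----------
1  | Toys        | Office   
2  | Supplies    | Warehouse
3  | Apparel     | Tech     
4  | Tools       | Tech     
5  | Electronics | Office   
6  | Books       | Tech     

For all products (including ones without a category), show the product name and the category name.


LEFT JOIN keeps every row from products (the left table); where category_id has no match in categories, the category columns become NULL. Walk through each product:
  - product 1 (Monitor): category_id=6 -> matches Books
  - product 2 (Pen): category_id=1 -> matches Toys
  - product 3 (Speaker): category_id=1 -> matches Toys
  - product 4 (Printer): category_id=NULL, no match -> kept with NULL
  - product 5 (Desk): category_id=3 -> matches Apparel
  - product 6 (Charger): category_id=3 -> matches Apparel
  - product 7 (Tablet): category_id=NULL, no match -> kept with NULL
  - product 8 (Webcam): category_id=1 -> matches Toys
  - product 9 (Keyboard): category_id=5 -> matches Electronics
All 9 rows appear; 2 have NULL category.

SQL:
SELECT a.name, b.name AS category
FROM products a
LEFT JOIN categories b ON a.category_id = b.id

Result:
name     | category   
---------+------------
Monitor  | Books      
Pen      | Toys       
Speaker  | Toys       
Printer  | NULL       
Desk     | Apparel    
Charger  | Apparel    
Tablet   | NULL       
Webcam   | Toys       
Keyboard | Electronics


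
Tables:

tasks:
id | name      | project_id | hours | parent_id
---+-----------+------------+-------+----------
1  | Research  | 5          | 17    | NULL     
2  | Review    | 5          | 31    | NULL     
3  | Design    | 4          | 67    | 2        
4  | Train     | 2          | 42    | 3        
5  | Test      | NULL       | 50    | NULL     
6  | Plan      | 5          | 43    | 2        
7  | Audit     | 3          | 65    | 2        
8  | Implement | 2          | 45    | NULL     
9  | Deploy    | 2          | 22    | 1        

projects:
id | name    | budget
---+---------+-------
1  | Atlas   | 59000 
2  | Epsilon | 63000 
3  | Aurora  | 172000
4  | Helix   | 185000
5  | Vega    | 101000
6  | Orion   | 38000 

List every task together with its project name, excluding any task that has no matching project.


INNER JOIN keeps only tasks rows whose project_id matches an id in projects. Walk through each task:
  - task 1 (Research): project_id=5 -> matches Vega
  - task 2 (Review): project_id=5 -> matches Vega
  - task 3 (Design): project_id=4 -> matches Helix
  - task 4 (Train): project_id=2 -> matches Epsilon
  - task 5 (Test): project_id=NULL, no match -> dropped
  - task 6 (Plan): project_id=5 -> matches Vega
  - task 7 (Audit): project_id=3 -> matches Aurora
  - task 8 (Implement): project_id=2 -> matches Epsilon
  - task 9 (Deploy): project_id=2 -> matches Epsilon
So 1 of 9 rows is dropped.

SQL:
SELECT a.name, b.name AS project
FROM tasks a
INNER JOIN projects b ON a.project_id = b.id

Result:
name      | project
----------+--------
Research  | Vega   
Review    | Vega   
Design    | Helix  
Train     | Epsilon
Plan      | Vega   
Audit     | Aurora 
Implement | Epsilon
Deploy    | Epsilon


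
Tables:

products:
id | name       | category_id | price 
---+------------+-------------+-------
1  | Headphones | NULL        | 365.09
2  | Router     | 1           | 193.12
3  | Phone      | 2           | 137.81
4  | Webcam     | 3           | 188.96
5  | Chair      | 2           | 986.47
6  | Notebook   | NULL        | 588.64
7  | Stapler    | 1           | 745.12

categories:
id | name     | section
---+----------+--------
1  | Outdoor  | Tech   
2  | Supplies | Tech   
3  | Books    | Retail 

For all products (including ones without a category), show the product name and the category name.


LEFT JOIN keeps every row from products (the left table); where category_id has no match in categories, the category columns become NULL. Walk through each product:
  - product 1 (Headphones): category_id=NULL, no match -> kept with NULL
  - product 2 (Router): category_id=1 -> matches Outdoor
  - product 3 (Phone): category_id=2 -> matches Supplies
  - product 4 (Webcam): category_id=3 -> matches Books
  - product 5 (Chair): category_id=2 -> matches Supplies
  - product 6 (Notebook): category_id=NULL, no match -> kept with NULL
  - product 7 (Stapler): category_id=1 -> matches Outdoor
All 7 rows appear; 2 have NULL category.

SQL:
SELECT a.name, b.name AS category
FROM products a
LEFT JOIN categories b ON a.category_id = b.id

Result:
name       | category
-----------+---------
Headphones | NULL    
Router     | Outdoor 
Phone      | Supplies
Webcam     | Books   
Chair      | Supplies
Notebook   | NULL    
Stapler    | Outdoor 


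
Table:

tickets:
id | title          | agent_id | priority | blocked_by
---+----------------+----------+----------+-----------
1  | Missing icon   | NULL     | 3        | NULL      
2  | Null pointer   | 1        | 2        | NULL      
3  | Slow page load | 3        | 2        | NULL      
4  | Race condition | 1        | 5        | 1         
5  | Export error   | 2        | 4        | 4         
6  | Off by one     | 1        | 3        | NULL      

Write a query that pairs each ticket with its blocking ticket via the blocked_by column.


This is a self-join: tickets is joined to a second copy of itself, matching each row's blocked_by to another row's id. Use LEFT JOIN so rows with blocked_by=NULL are kept.
  - ticket 1 (Missing icon): blocked_by=NULL -> NULL
  - ticket 2 (Null pointer): blocked_by=NULL -> NULL
  - ticket 3 (Slow page load): blocked_by=NULL -> NULL
  - ticket 4 (Race condition): blocked_by=1 -> Missing icon
  - ticket 5 (Export error): blocked_by=4 -> Race condition
  - ticket 6 (Off by one): blocked_by=NULL -> NULL

SQL:
SELECT a.title AS item, b.title AS blocked_by
FROM tickets a
LEFT JOIN tickets b ON a.blocked_by = b.id

Result:
item           | blocked_by    
---------------+---------------
Missing icon   | NULL          
Null pointer   | NULL          
Slow page load | NULL          
Race condition | Missing icon  
Export error   | Race condition
Off by one     | NULL          


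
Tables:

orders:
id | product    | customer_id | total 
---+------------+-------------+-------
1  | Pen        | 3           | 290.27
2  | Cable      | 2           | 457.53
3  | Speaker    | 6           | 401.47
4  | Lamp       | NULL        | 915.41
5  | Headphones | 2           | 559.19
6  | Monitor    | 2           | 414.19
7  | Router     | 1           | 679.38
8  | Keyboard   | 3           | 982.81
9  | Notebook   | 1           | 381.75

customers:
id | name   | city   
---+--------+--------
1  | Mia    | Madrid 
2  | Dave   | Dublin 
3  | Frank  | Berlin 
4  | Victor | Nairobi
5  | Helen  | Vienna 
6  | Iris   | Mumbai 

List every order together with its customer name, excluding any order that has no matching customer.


INNER JOIN keeps only orders rows whose customer_id matches an id in customers. Walk through each order:
  - order 1 (Pen): customer_id=3 -> matches Frank
  - order 2 (Cable): customer_id=2 -> matches Dave
  - order 3 (Speaker): customer_id=6 -> matches Iris
  - order 4 (Lamp): customer_id=NULL, no match -> dropped
  - order 5 (Headphones): customer_id=2 -> matches Dave
  - order 6 (Monitor): customer_id=2 -> matches Dave
  - order 7 (Router): customer_id=1 -> matches Mia
  - order 8 (Keyboard): customer_id=3 -> matches Frank
  - order 9 (Notebook): customer_id=1 -> matches Mia
So 1 of 9 rows is dropped.

SQL:
SELECT a.product, b.name AS customer
FROM orders a
INNER JOIN customers b ON a.customer_id = b.id

Result:
product    | customer
-----------+---------
Pen        | Frank   
Cable      | Dave    
Speaker    | Iris    
Headphones | Dave    
Monitor    | Dave    
Router     | Mia     
Keyboard   | Frank   
Notebook   | Mia     
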